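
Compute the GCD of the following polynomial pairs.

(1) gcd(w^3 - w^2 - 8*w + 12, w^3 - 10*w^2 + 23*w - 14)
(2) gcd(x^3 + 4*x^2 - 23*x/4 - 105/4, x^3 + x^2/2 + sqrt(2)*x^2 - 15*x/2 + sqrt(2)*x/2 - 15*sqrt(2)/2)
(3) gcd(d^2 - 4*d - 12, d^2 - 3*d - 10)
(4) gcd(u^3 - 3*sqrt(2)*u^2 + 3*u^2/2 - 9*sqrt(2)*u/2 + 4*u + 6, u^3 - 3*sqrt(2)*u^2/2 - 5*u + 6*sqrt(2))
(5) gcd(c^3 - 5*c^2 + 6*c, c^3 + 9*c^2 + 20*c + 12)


(1) = w - 2
(2) = gcd((x - 5/2)*(x + 3)*(x + 7/2), (x - 5/2)*(x + 3)*(x + sqrt(2))) = x^2 + x/2 - 15/2
(3) = d + 2
(4) = u^2 - 3*sqrt(2)*u + 4
(5) = gcd(c*(c - 3)*(c - 2), (c + 1)*(c + 2)*(c + 6)) = 1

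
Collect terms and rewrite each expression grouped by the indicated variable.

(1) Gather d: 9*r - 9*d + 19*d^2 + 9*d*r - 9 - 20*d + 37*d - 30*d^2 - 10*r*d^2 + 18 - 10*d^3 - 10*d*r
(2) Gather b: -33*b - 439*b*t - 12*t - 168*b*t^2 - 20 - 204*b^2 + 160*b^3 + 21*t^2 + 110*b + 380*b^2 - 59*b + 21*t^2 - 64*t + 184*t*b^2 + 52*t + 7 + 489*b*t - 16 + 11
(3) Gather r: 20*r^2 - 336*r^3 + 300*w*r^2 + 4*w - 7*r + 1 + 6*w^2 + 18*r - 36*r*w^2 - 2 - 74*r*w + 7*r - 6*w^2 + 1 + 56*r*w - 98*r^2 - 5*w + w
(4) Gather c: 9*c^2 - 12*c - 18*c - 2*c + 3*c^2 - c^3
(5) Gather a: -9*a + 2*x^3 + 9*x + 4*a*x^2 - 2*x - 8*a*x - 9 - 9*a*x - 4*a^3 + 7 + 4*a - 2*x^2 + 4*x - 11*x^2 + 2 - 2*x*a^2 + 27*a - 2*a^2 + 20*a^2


(1) = -10*d^3 + d^2*(-10*r - 11) + d*(8 - r) + 9*r + 9
(2) = 160*b^3 + b^2*(184*t + 176) + b*(-168*t^2 + 50*t + 18) + 42*t^2 - 24*t - 18
(3) = -336*r^3 + r^2*(300*w - 78) + r*(-36*w^2 - 18*w + 18)
(4) = -c^3 + 12*c^2 - 32*c
(5) = -4*a^3 + a^2*(18 - 2*x) + a*(4*x^2 - 17*x + 22) + 2*x^3 - 13*x^2 + 11*x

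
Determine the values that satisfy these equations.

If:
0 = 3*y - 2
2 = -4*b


Then:
b = -1/2
y = 2/3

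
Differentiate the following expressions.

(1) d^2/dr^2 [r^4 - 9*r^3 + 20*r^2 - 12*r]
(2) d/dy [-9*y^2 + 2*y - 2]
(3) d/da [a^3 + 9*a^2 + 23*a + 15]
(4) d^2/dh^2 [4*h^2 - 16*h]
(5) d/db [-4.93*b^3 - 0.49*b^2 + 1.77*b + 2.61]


(1) = 12*r^2 - 54*r + 40
(2) = 2 - 18*y
(3) = 3*a^2 + 18*a + 23
(4) = 8
(5) = -14.79*b^2 - 0.98*b + 1.77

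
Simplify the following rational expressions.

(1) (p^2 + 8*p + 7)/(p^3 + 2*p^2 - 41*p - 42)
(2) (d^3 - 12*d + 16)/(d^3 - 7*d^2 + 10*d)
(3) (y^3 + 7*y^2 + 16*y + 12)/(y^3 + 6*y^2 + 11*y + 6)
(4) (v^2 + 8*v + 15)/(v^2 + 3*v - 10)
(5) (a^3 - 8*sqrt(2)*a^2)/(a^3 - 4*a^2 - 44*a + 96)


(1) = 1/(p - 6)
(2) = (d^2 + 2*d - 8)/(d^2 - 5*d)
(3) = (y + 2)/(y + 1)
(4) = (v + 3)/(v - 2)
(5) = (a^3 - 8*sqrt(2)*a^2)/(a^3 - 4*a^2 - 44*a + 96)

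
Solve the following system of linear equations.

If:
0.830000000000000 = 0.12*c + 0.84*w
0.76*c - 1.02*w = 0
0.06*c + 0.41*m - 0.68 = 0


Then:
c = 1.11
m = 1.50
w = 0.83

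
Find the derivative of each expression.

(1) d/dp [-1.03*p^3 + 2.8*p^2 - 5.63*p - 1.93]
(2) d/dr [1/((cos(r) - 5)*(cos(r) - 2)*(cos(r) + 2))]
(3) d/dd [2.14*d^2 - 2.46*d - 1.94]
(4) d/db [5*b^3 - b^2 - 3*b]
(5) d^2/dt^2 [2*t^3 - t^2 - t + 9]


(1) = -3.09*p^2 + 5.6*p - 5.63
(2) = (3*cos(r)^2 - 10*cos(r) - 4)*sin(r)/((cos(r) - 5)^2*(cos(r) - 2)^2*(cos(r) + 2)^2)
(3) = 4.28*d - 2.46
(4) = 15*b^2 - 2*b - 3
(5) = 12*t - 2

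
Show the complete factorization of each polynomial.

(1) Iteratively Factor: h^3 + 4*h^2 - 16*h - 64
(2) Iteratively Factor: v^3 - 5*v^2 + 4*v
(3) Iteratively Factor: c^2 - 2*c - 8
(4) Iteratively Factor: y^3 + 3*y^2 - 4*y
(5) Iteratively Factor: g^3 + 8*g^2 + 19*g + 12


(1) = (h + 4)*(h^2 - 16) = (h + 4)^2*(h - 4)
(2) = (v - 1)*(v^2 - 4*v) = (v - 4)*(v - 1)*(v)
(3) = (c - 4)*(c + 2)
(4) = (y - 1)*(y^2 + 4*y) = (y - 1)*(y + 4)*(y)
(5) = (g + 4)*(g^2 + 4*g + 3) = (g + 3)*(g + 4)*(g + 1)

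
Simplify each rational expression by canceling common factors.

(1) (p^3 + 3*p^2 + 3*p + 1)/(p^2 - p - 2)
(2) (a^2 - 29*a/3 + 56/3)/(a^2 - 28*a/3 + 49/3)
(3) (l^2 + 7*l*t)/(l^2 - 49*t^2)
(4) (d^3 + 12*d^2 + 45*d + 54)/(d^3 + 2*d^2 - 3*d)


(1) = (p^2 + 2*p + 1)/(p - 2)
(2) = (3*a - 8)/(3*a - 7)
(3) = -l/(-l + 7*t)
(4) = (d^2 + 9*d + 18)/(d^2 - d)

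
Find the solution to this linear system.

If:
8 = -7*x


Then:
x = -8/7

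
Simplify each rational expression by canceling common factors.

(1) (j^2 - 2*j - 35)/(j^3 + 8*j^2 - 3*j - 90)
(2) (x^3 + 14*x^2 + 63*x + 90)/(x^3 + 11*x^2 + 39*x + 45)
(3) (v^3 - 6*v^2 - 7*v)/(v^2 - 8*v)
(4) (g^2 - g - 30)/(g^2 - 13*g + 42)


(1) = (j - 7)/(j^2 + 3*j - 18)
(2) = (x + 6)/(x + 3)
(3) = (v^2 - 6*v - 7)/(v - 8)
(4) = (g + 5)/(g - 7)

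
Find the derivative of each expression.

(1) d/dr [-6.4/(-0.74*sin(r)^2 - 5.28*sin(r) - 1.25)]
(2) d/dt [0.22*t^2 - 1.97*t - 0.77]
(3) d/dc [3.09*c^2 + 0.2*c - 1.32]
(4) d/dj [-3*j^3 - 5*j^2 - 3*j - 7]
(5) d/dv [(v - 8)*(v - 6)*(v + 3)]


(1) = -(9.472*sin(r) + 33.792)*cos(r)/(0.74*sin(r)^2 + 5.28*sin(r) + 1.25)^2
(2) = 0.44*t - 1.97
(3) = 6.18*c + 0.2
(4) = -9*j^2 - 10*j - 3
(5) = 3*v^2 - 22*v + 6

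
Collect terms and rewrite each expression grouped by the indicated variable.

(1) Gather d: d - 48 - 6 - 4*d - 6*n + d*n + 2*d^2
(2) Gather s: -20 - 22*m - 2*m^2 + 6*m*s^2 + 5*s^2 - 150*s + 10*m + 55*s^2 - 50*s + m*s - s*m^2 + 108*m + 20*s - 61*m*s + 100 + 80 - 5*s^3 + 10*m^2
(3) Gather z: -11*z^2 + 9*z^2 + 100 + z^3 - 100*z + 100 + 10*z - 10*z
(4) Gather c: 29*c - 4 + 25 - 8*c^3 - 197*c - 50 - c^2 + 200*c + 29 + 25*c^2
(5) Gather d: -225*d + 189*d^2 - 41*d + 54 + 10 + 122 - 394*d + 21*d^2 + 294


(1) = 2*d^2 + d*(n - 3) - 6*n - 54
(2) = 8*m^2 + 96*m - 5*s^3 + s^2*(6*m + 60) + s*(-m^2 - 60*m - 180) + 160
(3) = z^3 - 2*z^2 - 100*z + 200
(4) = -8*c^3 + 24*c^2 + 32*c
(5) = 210*d^2 - 660*d + 480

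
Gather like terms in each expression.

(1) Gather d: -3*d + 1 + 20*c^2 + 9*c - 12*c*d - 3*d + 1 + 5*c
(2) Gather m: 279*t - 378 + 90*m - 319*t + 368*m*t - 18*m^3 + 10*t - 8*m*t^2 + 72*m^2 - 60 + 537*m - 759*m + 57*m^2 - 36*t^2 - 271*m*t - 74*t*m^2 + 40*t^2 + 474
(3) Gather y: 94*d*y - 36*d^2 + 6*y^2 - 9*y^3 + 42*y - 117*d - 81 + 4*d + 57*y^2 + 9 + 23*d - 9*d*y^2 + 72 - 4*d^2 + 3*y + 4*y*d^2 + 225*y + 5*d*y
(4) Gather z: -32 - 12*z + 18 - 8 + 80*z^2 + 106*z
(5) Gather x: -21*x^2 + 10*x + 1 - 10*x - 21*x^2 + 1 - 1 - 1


(1) = 20*c^2 + 14*c + d*(-12*c - 6) + 2
(2) = -18*m^3 + m^2*(129 - 74*t) + m*(-8*t^2 + 97*t - 132) + 4*t^2 - 30*t + 36
(3) = -40*d^2 - 90*d - 9*y^3 + y^2*(63 - 9*d) + y*(4*d^2 + 99*d + 270)
(4) = 80*z^2 + 94*z - 22
(5) = -42*x^2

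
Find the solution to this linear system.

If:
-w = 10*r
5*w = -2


Then:
r = 1/25
w = -2/5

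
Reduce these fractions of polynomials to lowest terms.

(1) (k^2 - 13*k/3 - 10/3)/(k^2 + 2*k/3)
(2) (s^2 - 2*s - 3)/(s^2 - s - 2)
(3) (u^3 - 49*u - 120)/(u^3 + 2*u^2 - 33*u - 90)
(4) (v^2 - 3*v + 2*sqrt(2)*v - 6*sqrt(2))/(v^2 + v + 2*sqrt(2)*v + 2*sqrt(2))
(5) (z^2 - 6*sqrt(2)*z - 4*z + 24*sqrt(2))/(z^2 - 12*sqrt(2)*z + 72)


(1) = (k - 5)/k
(2) = (s - 3)/(s - 2)
(3) = (u - 8)/(u - 6)
(4) = (v - 3)/(v + 1)
(5) = (z - 4)/(z - 6*sqrt(2))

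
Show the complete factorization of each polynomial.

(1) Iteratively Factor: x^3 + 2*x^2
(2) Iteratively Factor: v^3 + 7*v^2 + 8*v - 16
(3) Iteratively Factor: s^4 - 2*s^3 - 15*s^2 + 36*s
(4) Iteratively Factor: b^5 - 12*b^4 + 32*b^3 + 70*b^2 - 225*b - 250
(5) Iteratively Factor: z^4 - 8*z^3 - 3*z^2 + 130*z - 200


(1) = (x + 2)*(x^2) = x*(x + 2)*(x)
(2) = (v + 4)*(v^2 + 3*v - 4) = (v + 4)^2*(v - 1)
(3) = (s)*(s^3 - 2*s^2 - 15*s + 36) = s*(s - 3)*(s^2 + s - 12) = s*(s - 3)*(s + 4)*(s - 3)
(4) = (b + 2)*(b^4 - 14*b^3 + 60*b^2 - 50*b - 125) = (b - 5)*(b + 2)*(b^3 - 9*b^2 + 15*b + 25) = (b - 5)^2*(b + 2)*(b^2 - 4*b - 5) = (b - 5)^3*(b + 2)*(b + 1)
(5) = (z + 4)*(z^3 - 12*z^2 + 45*z - 50) = (z - 5)*(z + 4)*(z^2 - 7*z + 10) = (z - 5)^2*(z + 4)*(z - 2)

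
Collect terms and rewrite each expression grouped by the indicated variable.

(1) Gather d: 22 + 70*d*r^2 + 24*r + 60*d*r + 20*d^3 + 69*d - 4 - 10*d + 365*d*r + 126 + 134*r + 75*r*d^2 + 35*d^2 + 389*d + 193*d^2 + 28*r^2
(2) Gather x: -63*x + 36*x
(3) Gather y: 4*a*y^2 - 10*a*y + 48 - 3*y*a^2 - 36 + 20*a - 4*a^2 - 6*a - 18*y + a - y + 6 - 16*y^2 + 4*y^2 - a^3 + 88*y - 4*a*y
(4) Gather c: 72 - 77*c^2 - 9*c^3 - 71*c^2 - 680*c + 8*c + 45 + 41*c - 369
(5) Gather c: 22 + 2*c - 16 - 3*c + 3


(1) = 20*d^3 + d^2*(75*r + 228) + d*(70*r^2 + 425*r + 448) + 28*r^2 + 158*r + 144
(2) = -27*x
(3) = -a^3 - 4*a^2 + 15*a + y^2*(4*a - 12) + y*(-3*a^2 - 14*a + 69) + 18
(4) = -9*c^3 - 148*c^2 - 631*c - 252
(5) = 9 - c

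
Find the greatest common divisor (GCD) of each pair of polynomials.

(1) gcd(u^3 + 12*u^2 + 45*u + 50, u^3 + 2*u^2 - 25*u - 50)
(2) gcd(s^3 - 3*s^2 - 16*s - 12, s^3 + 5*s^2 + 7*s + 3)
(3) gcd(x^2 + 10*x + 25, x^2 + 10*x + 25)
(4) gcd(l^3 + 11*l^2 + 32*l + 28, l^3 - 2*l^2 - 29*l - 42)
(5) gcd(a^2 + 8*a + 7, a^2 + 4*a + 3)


(1) = gcd((u + 2)*(u + 5)^2, (u - 5)*(u + 2)*(u + 5)) = u^2 + 7*u + 10
(2) = gcd((s - 6)*(s + 1)*(s + 2), (s + 1)^2*(s + 3)) = s + 1
(3) = x^2 + 10*x + 25
(4) = gcd((l + 2)^2*(l + 7), (l - 7)*(l + 2)*(l + 3)) = l + 2
(5) = gcd((a + 1)*(a + 7), (a + 1)*(a + 3)) = a + 1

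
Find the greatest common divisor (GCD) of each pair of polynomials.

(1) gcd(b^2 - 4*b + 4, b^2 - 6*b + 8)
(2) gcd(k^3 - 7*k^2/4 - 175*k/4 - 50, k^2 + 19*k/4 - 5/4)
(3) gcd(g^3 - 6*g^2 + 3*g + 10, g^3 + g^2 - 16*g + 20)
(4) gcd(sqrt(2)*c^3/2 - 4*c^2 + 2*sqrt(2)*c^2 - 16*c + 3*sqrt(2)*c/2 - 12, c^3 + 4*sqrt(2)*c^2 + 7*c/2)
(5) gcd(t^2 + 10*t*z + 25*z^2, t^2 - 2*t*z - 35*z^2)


(1) = b - 2
(2) = k + 5
(3) = gcd((g - 5)*(g - 2)*(g + 1), (g - 2)^2*(g + 5)) = g - 2
(4) = gcd((c + 3)*(c - 4*sqrt(2))*(sqrt(2)*c/2 + sqrt(2)/2), c*(c + sqrt(2)/2)*(c + 7*sqrt(2)/2)) = 1
(5) = t + 5*z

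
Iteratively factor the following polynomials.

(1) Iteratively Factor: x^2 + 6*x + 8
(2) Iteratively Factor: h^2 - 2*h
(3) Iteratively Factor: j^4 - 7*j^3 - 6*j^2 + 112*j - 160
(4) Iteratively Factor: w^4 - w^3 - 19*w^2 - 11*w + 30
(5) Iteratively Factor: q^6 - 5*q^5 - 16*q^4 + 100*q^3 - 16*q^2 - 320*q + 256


(1) = (x + 4)*(x + 2)
(2) = (h)*(h - 2)
(3) = (j - 4)*(j^3 - 3*j^2 - 18*j + 40) = (j - 4)*(j + 4)*(j^2 - 7*j + 10) = (j - 5)*(j - 4)*(j + 4)*(j - 2)
(4) = (w + 2)*(w^3 - 3*w^2 - 13*w + 15) = (w + 2)*(w + 3)*(w^2 - 6*w + 5) = (w - 1)*(w + 2)*(w + 3)*(w - 5)
(5) = (q - 2)*(q^5 - 3*q^4 - 22*q^3 + 56*q^2 + 96*q - 128) = (q - 2)*(q + 2)*(q^4 - 5*q^3 - 12*q^2 + 80*q - 64) = (q - 4)*(q - 2)*(q + 2)*(q^3 - q^2 - 16*q + 16) = (q - 4)^2*(q - 2)*(q + 2)*(q^2 + 3*q - 4) = (q - 4)^2*(q - 2)*(q - 1)*(q + 2)*(q + 4)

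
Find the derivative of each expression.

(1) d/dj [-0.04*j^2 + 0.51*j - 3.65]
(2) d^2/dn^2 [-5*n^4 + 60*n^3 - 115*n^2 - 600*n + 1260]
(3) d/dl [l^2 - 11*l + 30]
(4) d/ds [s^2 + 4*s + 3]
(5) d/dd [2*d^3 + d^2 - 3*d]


(1) = 0.51 - 0.08*j
(2) = -60*n^2 + 360*n - 230
(3) = 2*l - 11
(4) = 2*s + 4
(5) = 6*d^2 + 2*d - 3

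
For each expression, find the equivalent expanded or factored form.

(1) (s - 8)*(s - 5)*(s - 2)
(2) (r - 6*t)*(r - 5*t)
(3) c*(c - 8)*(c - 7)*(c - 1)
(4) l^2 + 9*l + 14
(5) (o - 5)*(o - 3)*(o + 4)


(1) = s^3 - 15*s^2 + 66*s - 80
(2) = r^2 - 11*r*t + 30*t^2
(3) = c^4 - 16*c^3 + 71*c^2 - 56*c
(4) = (l + 2)*(l + 7)
(5) = o^3 - 4*o^2 - 17*o + 60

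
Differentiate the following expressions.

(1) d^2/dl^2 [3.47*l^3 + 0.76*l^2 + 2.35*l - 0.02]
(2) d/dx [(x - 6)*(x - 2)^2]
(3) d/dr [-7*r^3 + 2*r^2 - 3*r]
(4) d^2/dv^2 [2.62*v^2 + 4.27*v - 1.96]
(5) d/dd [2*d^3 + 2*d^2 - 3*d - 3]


(1) = 20.82*l + 1.52
(2) = (x - 2)*(3*x - 14)
(3) = -21*r^2 + 4*r - 3
(4) = 5.24000000000000
(5) = 6*d^2 + 4*d - 3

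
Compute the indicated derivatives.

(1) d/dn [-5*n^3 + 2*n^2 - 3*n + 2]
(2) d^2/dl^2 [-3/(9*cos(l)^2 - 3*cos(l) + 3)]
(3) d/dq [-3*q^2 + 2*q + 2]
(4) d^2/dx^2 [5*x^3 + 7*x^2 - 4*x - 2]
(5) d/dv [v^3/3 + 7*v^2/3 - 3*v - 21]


(1) = -15*n^2 + 4*n - 3
(2) = (-36*sin(l)^4 + 7*sin(l)^2 - 49*cos(l)/4 + 9*cos(3*l)/4 + 25)/(3*sin(l)^2 + cos(l) - 4)^3
(3) = 2 - 6*q
(4) = 30*x + 14
(5) = v^2 + 14*v/3 - 3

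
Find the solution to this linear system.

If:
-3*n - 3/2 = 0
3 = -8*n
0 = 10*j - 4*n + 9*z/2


Then:
No Solution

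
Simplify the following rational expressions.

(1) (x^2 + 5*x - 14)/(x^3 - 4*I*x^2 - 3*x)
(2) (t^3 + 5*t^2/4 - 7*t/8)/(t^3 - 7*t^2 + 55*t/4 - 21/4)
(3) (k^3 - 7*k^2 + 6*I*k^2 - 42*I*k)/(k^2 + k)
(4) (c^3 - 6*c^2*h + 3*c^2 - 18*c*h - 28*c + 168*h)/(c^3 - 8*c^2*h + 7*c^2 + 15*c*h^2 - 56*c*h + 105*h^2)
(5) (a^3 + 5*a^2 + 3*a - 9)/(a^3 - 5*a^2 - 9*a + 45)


(1) = (x^2 + 5*x - 14)/(x^3 - 4*I*x^2 - 3*x)
(2) = (4*t^2 + 7*t)/(4*t^2 - 26*t + 42)
(3) = (k^2 + k*(-7 + 6*I) - 42*I)/(k + 1)
(4) = (c^2 - 6*c*h - 4*c + 24*h)/(c^2 - 8*c*h + 15*h^2)
(5) = (a^2 + 2*a - 3)/(a^2 - 8*a + 15)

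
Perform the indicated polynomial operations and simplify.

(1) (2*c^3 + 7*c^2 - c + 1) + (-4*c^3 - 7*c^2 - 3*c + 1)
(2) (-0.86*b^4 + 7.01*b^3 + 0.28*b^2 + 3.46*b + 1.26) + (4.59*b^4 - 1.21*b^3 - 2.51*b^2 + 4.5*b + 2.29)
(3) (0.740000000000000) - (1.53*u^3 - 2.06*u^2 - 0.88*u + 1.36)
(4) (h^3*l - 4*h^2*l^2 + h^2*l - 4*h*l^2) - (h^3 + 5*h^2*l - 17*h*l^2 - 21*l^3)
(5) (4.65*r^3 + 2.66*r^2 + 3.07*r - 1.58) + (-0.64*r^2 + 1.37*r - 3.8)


(1) = -2*c^3 - 4*c + 2
(2) = 3.73*b^4 + 5.8*b^3 - 2.23*b^2 + 7.96*b + 3.55
(3) = -1.53*u^3 + 2.06*u^2 + 0.88*u - 0.62
(4) = h^3*l - h^3 - 4*h^2*l^2 - 4*h^2*l + 13*h*l^2 + 21*l^3
(5) = 4.65*r^3 + 2.02*r^2 + 4.44*r - 5.38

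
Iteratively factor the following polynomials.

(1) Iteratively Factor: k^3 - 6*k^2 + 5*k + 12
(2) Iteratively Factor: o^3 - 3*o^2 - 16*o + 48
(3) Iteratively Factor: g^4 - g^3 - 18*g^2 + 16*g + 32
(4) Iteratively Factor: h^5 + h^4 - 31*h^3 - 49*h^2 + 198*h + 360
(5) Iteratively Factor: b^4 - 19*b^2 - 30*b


(1) = (k - 4)*(k^2 - 2*k - 3) = (k - 4)*(k + 1)*(k - 3)
(2) = (o + 4)*(o^2 - 7*o + 12) = (o - 3)*(o + 4)*(o - 4)
(3) = (g + 1)*(g^3 - 2*g^2 - 16*g + 32) = (g - 2)*(g + 1)*(g^2 - 16) = (g - 4)*(g - 2)*(g + 1)*(g + 4)
(4) = (h - 5)*(h^4 + 6*h^3 - h^2 - 54*h - 72) = (h - 5)*(h - 3)*(h^3 + 9*h^2 + 26*h + 24) = (h - 5)*(h - 3)*(h + 4)*(h^2 + 5*h + 6) = (h - 5)*(h - 3)*(h + 2)*(h + 4)*(h + 3)
(5) = (b)*(b^3 - 19*b - 30) = b*(b + 2)*(b^2 - 2*b - 15) = b*(b + 2)*(b + 3)*(b - 5)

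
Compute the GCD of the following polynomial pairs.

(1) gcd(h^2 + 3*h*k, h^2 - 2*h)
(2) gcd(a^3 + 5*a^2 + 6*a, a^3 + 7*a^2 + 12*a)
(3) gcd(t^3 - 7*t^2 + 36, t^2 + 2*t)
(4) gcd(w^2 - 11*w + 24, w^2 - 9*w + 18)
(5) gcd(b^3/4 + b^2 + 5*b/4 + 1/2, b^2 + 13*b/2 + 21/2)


(1) = gcd(h*(h + 3*k), h*(h - 2)) = h
(2) = a^2 + 3*a
(3) = t + 2
(4) = w - 3
(5) = gcd((b/4 + 1/4)*(b + 1)*(b + 2), (b + 3)*(b + 7/2)) = 1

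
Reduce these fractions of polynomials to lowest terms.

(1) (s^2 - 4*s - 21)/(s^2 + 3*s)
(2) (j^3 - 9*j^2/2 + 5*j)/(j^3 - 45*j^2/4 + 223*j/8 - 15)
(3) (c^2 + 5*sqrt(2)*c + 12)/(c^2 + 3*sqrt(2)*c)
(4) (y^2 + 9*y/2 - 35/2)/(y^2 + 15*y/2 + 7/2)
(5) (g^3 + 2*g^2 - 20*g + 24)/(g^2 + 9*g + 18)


(1) = (s - 7)/s
(2) = (4*j^2 - 8*j)/(4*j^2 - 35*j + 24)
(3) = (c + 2*sqrt(2))/c
(4) = (2*y - 5)/(2*y + 1)
(5) = (g^2 - 4*g + 4)/(g + 3)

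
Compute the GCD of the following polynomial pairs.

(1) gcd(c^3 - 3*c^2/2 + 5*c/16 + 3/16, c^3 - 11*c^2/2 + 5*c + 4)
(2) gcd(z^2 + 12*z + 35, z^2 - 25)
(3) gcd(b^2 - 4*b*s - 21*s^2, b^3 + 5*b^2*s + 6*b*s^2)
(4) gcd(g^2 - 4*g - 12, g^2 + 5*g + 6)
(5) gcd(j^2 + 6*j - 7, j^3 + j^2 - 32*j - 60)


(1) = gcd((c - 1)*(c - 3/4)*(c + 1/4), (c - 4)*(c - 2)*(c + 1/2)) = 1
(2) = gcd((z + 5)*(z + 7), (z - 5)*(z + 5)) = z + 5
(3) = b + 3*s
(4) = g + 2
(5) = gcd((j - 1)*(j + 7), (j - 6)*(j + 2)*(j + 5)) = 1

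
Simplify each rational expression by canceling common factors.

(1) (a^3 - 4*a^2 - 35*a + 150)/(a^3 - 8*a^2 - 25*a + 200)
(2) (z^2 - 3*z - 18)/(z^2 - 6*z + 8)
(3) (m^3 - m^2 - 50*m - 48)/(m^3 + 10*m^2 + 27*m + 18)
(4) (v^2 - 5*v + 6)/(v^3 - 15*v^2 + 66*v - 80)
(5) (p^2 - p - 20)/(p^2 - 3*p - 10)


(1) = (a^2 + a - 30)/(a^2 - 3*a - 40)
(2) = (z^2 - 3*z - 18)/(z^2 - 6*z + 8)
(3) = (m - 8)/(m + 3)
(4) = (v - 3)/(v^2 - 13*v + 40)
(5) = (p + 4)/(p + 2)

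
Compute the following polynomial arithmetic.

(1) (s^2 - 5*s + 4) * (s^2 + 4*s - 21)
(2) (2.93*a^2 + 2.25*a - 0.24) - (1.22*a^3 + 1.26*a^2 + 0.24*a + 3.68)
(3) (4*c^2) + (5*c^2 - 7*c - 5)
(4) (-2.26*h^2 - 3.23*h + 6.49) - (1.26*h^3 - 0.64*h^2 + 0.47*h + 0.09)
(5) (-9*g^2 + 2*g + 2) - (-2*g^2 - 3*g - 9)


(1) = s^4 - s^3 - 37*s^2 + 121*s - 84
(2) = -1.22*a^3 + 1.67*a^2 + 2.01*a - 3.92
(3) = 9*c^2 - 7*c - 5
(4) = -1.26*h^3 - 1.62*h^2 - 3.7*h + 6.4
(5) = -7*g^2 + 5*g + 11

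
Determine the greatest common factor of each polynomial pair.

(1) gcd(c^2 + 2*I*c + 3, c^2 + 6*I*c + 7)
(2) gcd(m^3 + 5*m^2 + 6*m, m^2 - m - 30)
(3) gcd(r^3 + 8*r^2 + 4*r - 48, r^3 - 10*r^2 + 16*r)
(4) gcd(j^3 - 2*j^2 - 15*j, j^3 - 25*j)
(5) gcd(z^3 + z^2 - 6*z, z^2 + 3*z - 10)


(1) = c - I
(2) = gcd(m*(m + 2)*(m + 3), (m - 6)*(m + 5)) = 1
(3) = gcd((r - 2)*(r + 4)*(r + 6), r*(r - 8)*(r - 2)) = r - 2
(4) = j^2 - 5*j
(5) = gcd(z*(z - 2)*(z + 3), (z - 2)*(z + 5)) = z - 2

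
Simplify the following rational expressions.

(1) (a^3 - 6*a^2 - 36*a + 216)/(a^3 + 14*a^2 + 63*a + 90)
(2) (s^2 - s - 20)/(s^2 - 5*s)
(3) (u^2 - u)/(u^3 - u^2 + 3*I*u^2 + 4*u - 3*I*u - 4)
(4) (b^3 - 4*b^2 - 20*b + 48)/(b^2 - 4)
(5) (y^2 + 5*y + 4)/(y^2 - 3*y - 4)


(1) = (a^2 - 12*a + 36)/(a^2 + 8*a + 15)
(2) = (s + 4)/s
(3) = u/(u^2 + 3*I*u + 4)
(4) = (b^2 - 2*b - 24)/(b + 2)
(5) = (y + 4)/(y - 4)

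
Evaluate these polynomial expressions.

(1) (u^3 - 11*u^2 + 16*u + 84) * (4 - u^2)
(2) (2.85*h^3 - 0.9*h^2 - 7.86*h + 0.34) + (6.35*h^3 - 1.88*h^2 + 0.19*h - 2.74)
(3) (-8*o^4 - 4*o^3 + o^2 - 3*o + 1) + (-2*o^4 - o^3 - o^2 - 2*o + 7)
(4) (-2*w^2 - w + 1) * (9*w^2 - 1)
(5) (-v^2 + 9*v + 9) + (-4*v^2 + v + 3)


(1) = -u^5 + 11*u^4 - 12*u^3 - 128*u^2 + 64*u + 336
(2) = 9.2*h^3 - 2.78*h^2 - 7.67*h - 2.4
(3) = -10*o^4 - 5*o^3 - 5*o + 8
(4) = -18*w^4 - 9*w^3 + 11*w^2 + w - 1
(5) = -5*v^2 + 10*v + 12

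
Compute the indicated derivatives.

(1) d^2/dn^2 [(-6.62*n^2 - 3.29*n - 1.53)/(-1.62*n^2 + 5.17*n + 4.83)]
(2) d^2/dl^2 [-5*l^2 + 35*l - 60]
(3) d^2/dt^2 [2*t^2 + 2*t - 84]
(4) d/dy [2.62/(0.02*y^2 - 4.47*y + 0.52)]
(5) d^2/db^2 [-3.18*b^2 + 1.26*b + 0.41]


(1) = (128.158848*n^3 + 334.885104*n^2 + 77.571432*n + 250.298508)/(4.251528*n^6 - 40.704444*n^5 + 91.874898*n^4 + 104.530679*n^3 - 273.923307*n^2 - 361.831239*n - 112.678587)
(2) = -10
(3) = 4
(4) = (11.7114 - 0.1048*y)/(0.02*y^2 - 4.47*y + 0.52)^2
(5) = -6.36000000000000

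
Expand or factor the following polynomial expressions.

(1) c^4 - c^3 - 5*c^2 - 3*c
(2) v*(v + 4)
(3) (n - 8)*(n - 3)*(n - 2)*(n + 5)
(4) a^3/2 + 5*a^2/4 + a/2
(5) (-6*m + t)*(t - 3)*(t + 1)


(1) = c*(c - 3)*(c + 1)^2
(2) = v^2 + 4*v
(3) = n^4 - 8*n^3 - 19*n^2 + 182*n - 240
(4) = a*(a/2 + 1)*(a + 1/2)
(5) = -6*m*t^2 + 12*m*t + 18*m + t^3 - 2*t^2 - 3*t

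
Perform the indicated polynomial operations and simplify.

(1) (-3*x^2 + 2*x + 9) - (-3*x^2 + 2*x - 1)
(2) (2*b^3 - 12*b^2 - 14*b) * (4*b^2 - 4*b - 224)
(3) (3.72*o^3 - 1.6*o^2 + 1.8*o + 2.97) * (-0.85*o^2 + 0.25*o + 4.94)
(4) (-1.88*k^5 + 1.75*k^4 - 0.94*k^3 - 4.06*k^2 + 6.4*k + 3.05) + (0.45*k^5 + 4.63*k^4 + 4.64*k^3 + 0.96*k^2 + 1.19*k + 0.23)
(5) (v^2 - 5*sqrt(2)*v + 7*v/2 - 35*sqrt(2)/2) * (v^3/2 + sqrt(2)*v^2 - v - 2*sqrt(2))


(1) = 10
(2) = 8*b^5 - 56*b^4 - 456*b^3 + 2744*b^2 + 3136*b
(3) = -3.162*o^5 + 2.29*o^4 + 16.4468*o^3 - 9.9785*o^2 + 9.6345*o + 14.6718
(4) = -1.43*k^5 + 6.38*k^4 + 3.7*k^3 - 3.1*k^2 + 7.59*k + 3.28
(5) = v^5/2 - 3*sqrt(2)*v^4/2 + 7*v^4/4 - 11*v^3 - 21*sqrt(2)*v^3/4 - 77*v^2/2 + 3*sqrt(2)*v^2 + 21*sqrt(2)*v/2 + 20*v + 70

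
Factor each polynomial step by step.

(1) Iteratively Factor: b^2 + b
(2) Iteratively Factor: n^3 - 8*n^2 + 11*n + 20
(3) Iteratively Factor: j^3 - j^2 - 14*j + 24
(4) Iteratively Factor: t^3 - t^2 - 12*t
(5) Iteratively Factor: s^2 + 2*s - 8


(1) = (b)*(b + 1)
(2) = (n - 5)*(n^2 - 3*n - 4) = (n - 5)*(n - 4)*(n + 1)
(3) = (j + 4)*(j^2 - 5*j + 6) = (j - 3)*(j + 4)*(j - 2)
(4) = (t)*(t^2 - t - 12) = t*(t + 3)*(t - 4)
(5) = (s - 2)*(s + 4)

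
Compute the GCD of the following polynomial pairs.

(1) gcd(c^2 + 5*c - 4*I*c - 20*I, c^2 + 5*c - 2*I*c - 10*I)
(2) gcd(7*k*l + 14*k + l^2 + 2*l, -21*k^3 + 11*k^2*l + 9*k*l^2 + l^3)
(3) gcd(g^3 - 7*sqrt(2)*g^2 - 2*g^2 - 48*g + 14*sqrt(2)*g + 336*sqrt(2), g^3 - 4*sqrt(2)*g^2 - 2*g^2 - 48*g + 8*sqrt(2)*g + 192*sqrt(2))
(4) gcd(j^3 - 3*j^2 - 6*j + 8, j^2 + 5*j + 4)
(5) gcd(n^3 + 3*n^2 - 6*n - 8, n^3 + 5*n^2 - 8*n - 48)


(1) = gcd((c + 5)*(c - 4*I), (c + 5)*(c - 2*I)) = c + 5
(2) = 7*k + l
(3) = gcd((g - 8)*(g + 6)*(g - 7*sqrt(2)), (g - 8)*(g + 6)*(g - 4*sqrt(2))) = g^2 - 2*g - 48
(4) = 1
(5) = n + 4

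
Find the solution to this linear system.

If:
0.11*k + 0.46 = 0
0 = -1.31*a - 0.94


Then:
a = -0.72
k = -4.18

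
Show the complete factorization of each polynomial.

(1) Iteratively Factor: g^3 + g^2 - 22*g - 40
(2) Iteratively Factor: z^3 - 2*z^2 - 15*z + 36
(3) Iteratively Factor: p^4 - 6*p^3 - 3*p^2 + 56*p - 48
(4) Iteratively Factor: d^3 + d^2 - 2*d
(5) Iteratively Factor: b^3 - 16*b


(1) = (g - 5)*(g^2 + 6*g + 8) = (g - 5)*(g + 2)*(g + 4)
(2) = (z + 4)*(z^2 - 6*z + 9) = (z - 3)*(z + 4)*(z - 3)
(3) = (p - 4)*(p^3 - 2*p^2 - 11*p + 12) = (p - 4)*(p + 3)*(p^2 - 5*p + 4) = (p - 4)^2*(p + 3)*(p - 1)
(4) = (d + 2)*(d^2 - d) = (d - 1)*(d + 2)*(d)
(5) = (b - 4)*(b^2 + 4*b) = b*(b - 4)*(b + 4)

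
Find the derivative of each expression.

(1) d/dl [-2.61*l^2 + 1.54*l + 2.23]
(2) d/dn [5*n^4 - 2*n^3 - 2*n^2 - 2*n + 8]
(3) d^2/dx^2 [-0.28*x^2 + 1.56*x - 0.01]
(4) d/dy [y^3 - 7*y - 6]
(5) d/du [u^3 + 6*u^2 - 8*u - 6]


(1) = 1.54 - 5.22*l
(2) = 20*n^3 - 6*n^2 - 4*n - 2
(3) = -0.560000000000000
(4) = 3*y^2 - 7
(5) = 3*u^2 + 12*u - 8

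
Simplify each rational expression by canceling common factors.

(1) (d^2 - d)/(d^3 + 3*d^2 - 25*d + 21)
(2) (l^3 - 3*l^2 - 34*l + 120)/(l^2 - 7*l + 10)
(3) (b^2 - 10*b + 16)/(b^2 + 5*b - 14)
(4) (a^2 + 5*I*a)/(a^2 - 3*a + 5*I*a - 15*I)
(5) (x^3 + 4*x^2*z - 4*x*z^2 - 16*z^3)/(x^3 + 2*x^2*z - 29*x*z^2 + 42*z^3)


(1) = d/(d^2 + 4*d - 21)
(2) = (l^2 + 2*l - 24)/(l - 2)
(3) = (b - 8)/(b + 7)
(4) = a/(a - 3)
(5) = (x^2 + 6*x*z + 8*z^2)/(x^2 + 4*x*z - 21*z^2)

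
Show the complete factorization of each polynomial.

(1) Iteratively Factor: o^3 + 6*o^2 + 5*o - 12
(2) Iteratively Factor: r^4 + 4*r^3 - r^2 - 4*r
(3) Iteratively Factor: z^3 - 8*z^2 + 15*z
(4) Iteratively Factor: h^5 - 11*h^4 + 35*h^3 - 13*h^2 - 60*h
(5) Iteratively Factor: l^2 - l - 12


(1) = (o + 4)*(o^2 + 2*o - 3) = (o - 1)*(o + 4)*(o + 3)
(2) = (r - 1)*(r^3 + 5*r^2 + 4*r) = (r - 1)*(r + 1)*(r^2 + 4*r) = r*(r - 1)*(r + 1)*(r + 4)
(3) = (z)*(z^2 - 8*z + 15) = z*(z - 5)*(z - 3)
(4) = (h - 4)*(h^4 - 7*h^3 + 7*h^2 + 15*h) = (h - 4)*(h - 3)*(h^3 - 4*h^2 - 5*h) = (h - 4)*(h - 3)*(h + 1)*(h^2 - 5*h) = (h - 5)*(h - 4)*(h - 3)*(h + 1)*(h)
(5) = (l - 4)*(l + 3)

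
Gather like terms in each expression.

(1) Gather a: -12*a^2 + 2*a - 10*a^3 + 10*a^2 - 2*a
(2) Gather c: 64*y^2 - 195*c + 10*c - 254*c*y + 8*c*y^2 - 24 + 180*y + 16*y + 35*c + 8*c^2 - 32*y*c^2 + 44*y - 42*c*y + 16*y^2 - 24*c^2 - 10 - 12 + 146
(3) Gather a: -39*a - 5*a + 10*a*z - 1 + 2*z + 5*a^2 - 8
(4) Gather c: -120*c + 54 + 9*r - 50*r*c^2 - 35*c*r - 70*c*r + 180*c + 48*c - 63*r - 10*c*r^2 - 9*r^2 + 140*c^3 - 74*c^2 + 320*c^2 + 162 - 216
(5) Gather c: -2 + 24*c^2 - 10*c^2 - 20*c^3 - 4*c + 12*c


(1) = -10*a^3 - 2*a^2
(2) = c^2*(-32*y - 16) + c*(8*y^2 - 296*y - 150) + 80*y^2 + 240*y + 100
(3) = 5*a^2 + a*(10*z - 44) + 2*z - 9
(4) = 140*c^3 + c^2*(246 - 50*r) + c*(-10*r^2 - 105*r + 108) - 9*r^2 - 54*r
(5) = -20*c^3 + 14*c^2 + 8*c - 2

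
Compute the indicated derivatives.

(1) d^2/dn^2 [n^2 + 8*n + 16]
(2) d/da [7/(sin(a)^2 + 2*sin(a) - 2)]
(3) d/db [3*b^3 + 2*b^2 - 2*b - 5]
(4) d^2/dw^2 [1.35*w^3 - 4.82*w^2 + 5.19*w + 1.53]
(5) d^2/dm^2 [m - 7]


(1) = 2
(2) = -14*(sin(a) + 1)*cos(a)/(sin(a)^2 + 2*sin(a) - 2)^2
(3) = 9*b^2 + 4*b - 2
(4) = 8.1*w - 9.64
(5) = 0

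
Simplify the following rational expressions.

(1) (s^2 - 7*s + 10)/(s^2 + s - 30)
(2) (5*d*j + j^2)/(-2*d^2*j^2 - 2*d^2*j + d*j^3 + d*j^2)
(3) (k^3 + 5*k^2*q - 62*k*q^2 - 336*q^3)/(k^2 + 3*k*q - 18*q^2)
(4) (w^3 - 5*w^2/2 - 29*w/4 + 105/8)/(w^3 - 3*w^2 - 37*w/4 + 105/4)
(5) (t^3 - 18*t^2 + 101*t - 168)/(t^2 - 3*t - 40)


(1) = (s - 2)/(s + 6)
(2) = (-5*d - j)/(2*d^2*j + 2*d^2 - d*j^2 - d*j)
(3) = (-k^2 + k*q + 56*q^2)/(-k + 3*q)
(4) = (4*w^2 + 4*w - 15)/(4*w^2 + 2*w - 30)
(5) = (t^2 - 10*t + 21)/(t + 5)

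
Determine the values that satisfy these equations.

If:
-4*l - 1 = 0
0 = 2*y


Then:
l = -1/4
y = 0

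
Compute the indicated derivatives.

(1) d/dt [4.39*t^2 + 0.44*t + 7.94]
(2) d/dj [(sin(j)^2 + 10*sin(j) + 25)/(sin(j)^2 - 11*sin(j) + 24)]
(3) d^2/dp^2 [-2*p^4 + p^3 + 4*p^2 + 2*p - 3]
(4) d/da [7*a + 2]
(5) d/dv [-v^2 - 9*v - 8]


(1) = 8.78*t + 0.44
(2) = (-21*sin(j)^2 - 2*sin(j) + 515)*cos(j)/((sin(j) - 8)^2*(sin(j) - 3)^2)
(3) = -24*p^2 + 6*p + 8
(4) = 7
(5) = -2*v - 9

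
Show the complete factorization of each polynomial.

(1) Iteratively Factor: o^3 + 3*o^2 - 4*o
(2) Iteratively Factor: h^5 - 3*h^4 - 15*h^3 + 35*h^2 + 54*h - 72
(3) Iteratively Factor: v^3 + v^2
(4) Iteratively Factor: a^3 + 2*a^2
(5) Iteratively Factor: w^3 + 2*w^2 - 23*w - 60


(1) = (o)*(o^2 + 3*o - 4) = o*(o - 1)*(o + 4)
(2) = (h + 2)*(h^4 - 5*h^3 - 5*h^2 + 45*h - 36) = (h - 1)*(h + 2)*(h^3 - 4*h^2 - 9*h + 36) = (h - 3)*(h - 1)*(h + 2)*(h^2 - h - 12) = (h - 3)*(h - 1)*(h + 2)*(h + 3)*(h - 4)
(3) = (v + 1)*(v^2) = v*(v + 1)*(v)
(4) = (a)*(a^2 + 2*a) = a*(a + 2)*(a)
(5) = (w - 5)*(w^2 + 7*w + 12) = (w - 5)*(w + 3)*(w + 4)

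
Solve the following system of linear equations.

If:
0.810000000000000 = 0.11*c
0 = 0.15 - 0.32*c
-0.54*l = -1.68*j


Then:
No Solution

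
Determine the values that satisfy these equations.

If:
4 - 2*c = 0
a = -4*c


Then:
a = -8
c = 2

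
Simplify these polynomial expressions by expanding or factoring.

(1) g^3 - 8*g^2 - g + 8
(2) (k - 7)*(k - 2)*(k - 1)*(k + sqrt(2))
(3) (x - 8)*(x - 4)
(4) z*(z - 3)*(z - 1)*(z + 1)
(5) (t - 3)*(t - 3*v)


(1) = (g - 8)*(g - 1)*(g + 1)
(2) = k^4 - 10*k^3 + sqrt(2)*k^3 - 10*sqrt(2)*k^2 + 23*k^2 - 14*k + 23*sqrt(2)*k - 14*sqrt(2)
(3) = x^2 - 12*x + 32
(4) = z^4 - 3*z^3 - z^2 + 3*z
(5) = t^2 - 3*t*v - 3*t + 9*v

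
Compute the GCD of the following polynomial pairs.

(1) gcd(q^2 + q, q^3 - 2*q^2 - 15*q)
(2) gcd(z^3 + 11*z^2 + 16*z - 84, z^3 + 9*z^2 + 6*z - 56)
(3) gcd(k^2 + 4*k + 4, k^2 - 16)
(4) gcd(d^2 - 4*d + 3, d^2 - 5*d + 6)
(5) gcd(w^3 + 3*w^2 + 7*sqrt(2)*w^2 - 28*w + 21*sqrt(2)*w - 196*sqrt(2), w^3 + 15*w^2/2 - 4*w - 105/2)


(1) = gcd(q*(q + 1), q*(q - 5)*(q + 3)) = q
(2) = gcd((z - 2)*(z + 6)*(z + 7), (z - 2)*(z + 4)*(z + 7)) = z^2 + 5*z - 14
(3) = gcd((k + 2)^2, (k - 4)*(k + 4)) = 1
(4) = d - 3
(5) = gcd((w - 4)*(w + 7)*(w + 7*sqrt(2)), (w - 5/2)*(w + 3)*(w + 7)) = w + 7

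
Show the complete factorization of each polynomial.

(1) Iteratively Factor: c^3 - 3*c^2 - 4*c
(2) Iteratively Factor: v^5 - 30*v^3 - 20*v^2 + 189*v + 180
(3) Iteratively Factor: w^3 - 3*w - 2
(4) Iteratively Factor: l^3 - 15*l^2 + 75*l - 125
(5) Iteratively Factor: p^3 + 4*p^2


(1) = (c - 4)*(c^2 + c) = (c - 4)*(c + 1)*(c)
(2) = (v + 4)*(v^4 - 4*v^3 - 14*v^2 + 36*v + 45) = (v + 3)*(v + 4)*(v^3 - 7*v^2 + 7*v + 15) = (v + 1)*(v + 3)*(v + 4)*(v^2 - 8*v + 15) = (v - 5)*(v + 1)*(v + 3)*(v + 4)*(v - 3)
(3) = (w - 2)*(w^2 + 2*w + 1) = (w - 2)*(w + 1)*(w + 1)
(4) = (l - 5)*(l^2 - 10*l + 25) = (l - 5)^2*(l - 5)
(5) = (p)*(p^2 + 4*p) = p^2*(p + 4)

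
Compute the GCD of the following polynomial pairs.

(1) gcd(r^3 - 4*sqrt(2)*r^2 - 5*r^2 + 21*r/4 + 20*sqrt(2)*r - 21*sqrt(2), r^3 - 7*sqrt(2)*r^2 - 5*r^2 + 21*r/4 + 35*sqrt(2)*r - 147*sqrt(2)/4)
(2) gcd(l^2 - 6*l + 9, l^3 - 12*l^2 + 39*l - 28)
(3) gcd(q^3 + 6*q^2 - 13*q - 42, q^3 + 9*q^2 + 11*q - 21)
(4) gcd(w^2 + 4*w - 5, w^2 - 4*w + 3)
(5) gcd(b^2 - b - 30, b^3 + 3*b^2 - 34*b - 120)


(1) = r^2 - 5*r + 21/4
(2) = 1
(3) = q + 7
(4) = gcd((w - 1)*(w + 5), (w - 3)*(w - 1)) = w - 1
(5) = b^2 - b - 30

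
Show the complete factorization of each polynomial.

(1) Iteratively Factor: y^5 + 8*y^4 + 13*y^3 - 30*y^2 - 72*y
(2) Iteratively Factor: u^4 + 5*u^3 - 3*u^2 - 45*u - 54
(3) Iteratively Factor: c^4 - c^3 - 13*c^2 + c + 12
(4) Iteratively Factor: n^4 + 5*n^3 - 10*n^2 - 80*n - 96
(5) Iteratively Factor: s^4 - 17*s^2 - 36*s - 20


(1) = (y - 2)*(y^4 + 10*y^3 + 33*y^2 + 36*y) = (y - 2)*(y + 4)*(y^3 + 6*y^2 + 9*y) = (y - 2)*(y + 3)*(y + 4)*(y^2 + 3*y) = y*(y - 2)*(y + 3)*(y + 4)*(y + 3)
(2) = (u + 3)*(u^3 + 2*u^2 - 9*u - 18) = (u - 3)*(u + 3)*(u^2 + 5*u + 6) = (u - 3)*(u + 3)^2*(u + 2)
(3) = (c + 1)*(c^3 - 2*c^2 - 11*c + 12) = (c - 4)*(c + 1)*(c^2 + 2*c - 3) = (c - 4)*(c + 1)*(c + 3)*(c - 1)
(4) = (n + 2)*(n^3 + 3*n^2 - 16*n - 48) = (n + 2)*(n + 3)*(n^2 - 16) = (n - 4)*(n + 2)*(n + 3)*(n + 4)
(5) = (s + 2)*(s^3 - 2*s^2 - 13*s - 10) = (s + 2)^2*(s^2 - 4*s - 5) = (s + 1)*(s + 2)^2*(s - 5)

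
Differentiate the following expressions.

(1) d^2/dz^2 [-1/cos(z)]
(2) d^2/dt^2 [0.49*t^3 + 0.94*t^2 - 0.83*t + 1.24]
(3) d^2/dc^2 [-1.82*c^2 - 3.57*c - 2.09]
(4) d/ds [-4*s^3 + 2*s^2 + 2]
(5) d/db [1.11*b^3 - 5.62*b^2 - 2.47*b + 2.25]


(1) = (cos(z)^2 - 2)/cos(z)^3
(2) = 2.94*t + 1.88
(3) = -3.64000000000000
(4) = 4*s*(1 - 3*s)
(5) = 3.33*b^2 - 11.24*b - 2.47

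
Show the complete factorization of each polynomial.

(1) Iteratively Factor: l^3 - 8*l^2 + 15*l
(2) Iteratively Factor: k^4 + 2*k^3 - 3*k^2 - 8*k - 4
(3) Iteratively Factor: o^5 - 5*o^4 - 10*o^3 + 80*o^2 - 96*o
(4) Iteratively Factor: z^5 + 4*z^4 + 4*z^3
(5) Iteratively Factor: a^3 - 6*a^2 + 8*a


(1) = (l - 5)*(l^2 - 3*l) = l*(l - 5)*(l - 3)
(2) = (k + 1)*(k^3 + k^2 - 4*k - 4) = (k + 1)^2*(k^2 - 4) = (k + 1)^2*(k + 2)*(k - 2)
(3) = (o + 4)*(o^4 - 9*o^3 + 26*o^2 - 24*o) = o*(o + 4)*(o^3 - 9*o^2 + 26*o - 24) = o*(o - 3)*(o + 4)*(o^2 - 6*o + 8) = o*(o - 4)*(o - 3)*(o + 4)*(o - 2)
(4) = (z)*(z^4 + 4*z^3 + 4*z^2) = z*(z + 2)*(z^3 + 2*z^2) = z^2*(z + 2)*(z^2 + 2*z) = z^2*(z + 2)^2*(z)
(5) = (a - 4)*(a^2 - 2*a) = a*(a - 4)*(a - 2)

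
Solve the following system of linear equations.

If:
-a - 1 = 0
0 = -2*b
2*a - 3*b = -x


Then:
a = -1
b = 0
x = 2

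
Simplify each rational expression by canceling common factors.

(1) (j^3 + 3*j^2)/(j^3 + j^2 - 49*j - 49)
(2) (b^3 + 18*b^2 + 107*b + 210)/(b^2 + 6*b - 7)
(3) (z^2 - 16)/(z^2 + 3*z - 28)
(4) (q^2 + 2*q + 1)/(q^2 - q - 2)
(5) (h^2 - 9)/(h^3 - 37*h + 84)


(1) = (j^3 + 3*j^2)/(j^3 + j^2 - 49*j - 49)
(2) = (b^2 + 11*b + 30)/(b - 1)
(3) = (z + 4)/(z + 7)
(4) = (q + 1)/(q - 2)
(5) = (h + 3)/(h^2 + 3*h - 28)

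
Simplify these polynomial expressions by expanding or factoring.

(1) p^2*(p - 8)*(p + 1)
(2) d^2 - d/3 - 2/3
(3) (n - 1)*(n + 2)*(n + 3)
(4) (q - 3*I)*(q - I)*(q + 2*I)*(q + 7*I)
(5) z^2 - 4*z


(1) = p^4 - 7*p^3 - 8*p^2
(2) = (d - 1)*(d + 2/3)
(3) = n^3 + 4*n^2 + n - 6
(4) = q^4 + 5*I*q^3 + 19*q^2 + 29*I*q + 42
(5) = z*(z - 4)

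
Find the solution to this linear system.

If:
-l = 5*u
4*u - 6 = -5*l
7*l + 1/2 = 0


Then:
No Solution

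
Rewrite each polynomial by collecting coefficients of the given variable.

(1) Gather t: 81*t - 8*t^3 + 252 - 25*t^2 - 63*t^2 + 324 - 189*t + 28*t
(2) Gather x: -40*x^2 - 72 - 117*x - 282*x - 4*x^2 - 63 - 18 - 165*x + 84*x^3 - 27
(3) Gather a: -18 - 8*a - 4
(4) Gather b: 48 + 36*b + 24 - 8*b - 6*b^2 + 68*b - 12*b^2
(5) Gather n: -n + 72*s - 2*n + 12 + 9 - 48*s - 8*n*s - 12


(1) = -8*t^3 - 88*t^2 - 80*t + 576
(2) = 84*x^3 - 44*x^2 - 564*x - 180
(3) = -8*a - 22
(4) = -18*b^2 + 96*b + 72
(5) = n*(-8*s - 3) + 24*s + 9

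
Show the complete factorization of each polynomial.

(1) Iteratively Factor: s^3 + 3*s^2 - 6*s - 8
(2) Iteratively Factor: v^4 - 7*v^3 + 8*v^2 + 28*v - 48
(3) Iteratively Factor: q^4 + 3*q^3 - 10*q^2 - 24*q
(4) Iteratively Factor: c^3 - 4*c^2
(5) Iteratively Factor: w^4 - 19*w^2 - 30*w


(1) = (s - 2)*(s^2 + 5*s + 4) = (s - 2)*(s + 1)*(s + 4)
(2) = (v + 2)*(v^3 - 9*v^2 + 26*v - 24) = (v - 2)*(v + 2)*(v^2 - 7*v + 12) = (v - 4)*(v - 2)*(v + 2)*(v - 3)
(3) = (q)*(q^3 + 3*q^2 - 10*q - 24) = q*(q + 2)*(q^2 + q - 12) = q*(q + 2)*(q + 4)*(q - 3)
(4) = (c - 4)*(c^2) = c*(c - 4)*(c)
(5) = (w + 2)*(w^3 - 2*w^2 - 15*w) = (w - 5)*(w + 2)*(w^2 + 3*w) = (w - 5)*(w + 2)*(w + 3)*(w)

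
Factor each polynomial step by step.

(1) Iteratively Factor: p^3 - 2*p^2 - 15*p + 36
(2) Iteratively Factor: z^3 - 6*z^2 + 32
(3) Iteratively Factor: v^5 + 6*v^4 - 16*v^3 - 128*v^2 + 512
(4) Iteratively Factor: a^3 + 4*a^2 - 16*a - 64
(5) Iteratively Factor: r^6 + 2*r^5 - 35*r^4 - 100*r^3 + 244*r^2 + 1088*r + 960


(1) = (p - 3)*(p^2 + p - 12) = (p - 3)^2*(p + 4)
(2) = (z - 4)*(z^2 - 2*z - 8) = (z - 4)^2*(z + 2)
(3) = (v + 4)*(v^4 + 2*v^3 - 24*v^2 - 32*v + 128) = (v + 4)^2*(v^3 - 2*v^2 - 16*v + 32) = (v - 2)*(v + 4)^2*(v^2 - 16) = (v - 2)*(v + 4)^3*(v - 4)
(4) = (a + 4)*(a^2 - 16) = (a + 4)^2*(a - 4)
(5) = (r + 2)*(r^5 - 35*r^3 - 30*r^2 + 304*r + 480) = (r - 5)*(r + 2)*(r^4 + 5*r^3 - 10*r^2 - 80*r - 96) = (r - 5)*(r + 2)^2*(r^3 + 3*r^2 - 16*r - 48) = (r - 5)*(r + 2)^2*(r + 3)*(r^2 - 16) = (r - 5)*(r + 2)^2*(r + 3)*(r + 4)*(r - 4)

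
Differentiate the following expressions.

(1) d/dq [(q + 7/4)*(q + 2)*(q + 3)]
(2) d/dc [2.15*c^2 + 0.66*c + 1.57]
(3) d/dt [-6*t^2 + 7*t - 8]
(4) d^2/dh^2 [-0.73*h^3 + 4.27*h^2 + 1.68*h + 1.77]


(1) = 3*q^2 + 27*q/2 + 59/4
(2) = 4.3*c + 0.66
(3) = 7 - 12*t
(4) = 8.54 - 4.38*h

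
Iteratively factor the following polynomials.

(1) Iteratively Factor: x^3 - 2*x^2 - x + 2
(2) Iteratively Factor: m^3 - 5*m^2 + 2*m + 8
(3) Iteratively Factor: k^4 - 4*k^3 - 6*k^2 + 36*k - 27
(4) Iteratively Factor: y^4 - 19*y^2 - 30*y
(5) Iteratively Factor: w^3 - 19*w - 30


(1) = (x - 2)*(x^2 - 1) = (x - 2)*(x + 1)*(x - 1)
(2) = (m - 2)*(m^2 - 3*m - 4) = (m - 4)*(m - 2)*(m + 1)
(3) = (k - 3)*(k^3 - k^2 - 9*k + 9) = (k - 3)*(k - 1)*(k^2 - 9) = (k - 3)*(k - 1)*(k + 3)*(k - 3)
(4) = (y)*(y^3 - 19*y - 30) = y*(y + 2)*(y^2 - 2*y - 15) = y*(y - 5)*(y + 2)*(y + 3)
(5) = (w - 5)*(w^2 + 5*w + 6) = (w - 5)*(w + 2)*(w + 3)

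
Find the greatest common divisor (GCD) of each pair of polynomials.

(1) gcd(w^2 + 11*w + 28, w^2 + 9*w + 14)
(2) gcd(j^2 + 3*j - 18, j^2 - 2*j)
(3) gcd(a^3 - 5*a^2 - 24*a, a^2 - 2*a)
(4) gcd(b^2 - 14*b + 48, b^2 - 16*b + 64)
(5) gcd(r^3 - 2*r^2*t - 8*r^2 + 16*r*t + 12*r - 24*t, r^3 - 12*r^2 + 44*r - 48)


(1) = w + 7
(2) = 1
(3) = a
(4) = gcd((b - 8)*(b - 6), (b - 8)^2) = b - 8
(5) = r^2 - 8*r + 12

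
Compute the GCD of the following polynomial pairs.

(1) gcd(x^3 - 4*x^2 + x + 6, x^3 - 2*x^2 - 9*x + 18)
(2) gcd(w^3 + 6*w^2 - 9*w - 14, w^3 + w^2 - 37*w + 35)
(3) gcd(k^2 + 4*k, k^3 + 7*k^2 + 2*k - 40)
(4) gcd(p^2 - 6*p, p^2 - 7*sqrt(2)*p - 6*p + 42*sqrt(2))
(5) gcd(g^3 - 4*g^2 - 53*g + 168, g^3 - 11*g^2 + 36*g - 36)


(1) = x^2 - 5*x + 6
(2) = gcd((w - 2)*(w + 1)*(w + 7), (w - 5)*(w - 1)*(w + 7)) = w + 7
(3) = gcd(k*(k + 4), (k - 2)*(k + 4)*(k + 5)) = k + 4
(4) = p - 6
(5) = gcd((g - 8)*(g - 3)*(g + 7), (g - 6)*(g - 3)*(g - 2)) = g - 3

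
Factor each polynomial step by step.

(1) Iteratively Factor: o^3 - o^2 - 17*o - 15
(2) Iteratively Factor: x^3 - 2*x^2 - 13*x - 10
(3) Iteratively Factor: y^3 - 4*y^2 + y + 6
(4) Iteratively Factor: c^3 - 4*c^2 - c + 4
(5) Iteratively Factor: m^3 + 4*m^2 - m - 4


(1) = (o + 3)*(o^2 - 4*o - 5) = (o + 1)*(o + 3)*(o - 5)
(2) = (x - 5)*(x^2 + 3*x + 2) = (x - 5)*(x + 1)*(x + 2)
(3) = (y + 1)*(y^2 - 5*y + 6) = (y - 2)*(y + 1)*(y - 3)
(4) = (c - 4)*(c^2 - 1) = (c - 4)*(c + 1)*(c - 1)
(5) = (m + 1)*(m^2 + 3*m - 4) = (m - 1)*(m + 1)*(m + 4)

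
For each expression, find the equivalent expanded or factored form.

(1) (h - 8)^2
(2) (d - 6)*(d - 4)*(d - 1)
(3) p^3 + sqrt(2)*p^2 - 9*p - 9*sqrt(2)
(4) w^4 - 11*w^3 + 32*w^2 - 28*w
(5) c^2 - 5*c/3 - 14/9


(1) = h^2 - 16*h + 64
(2) = d^3 - 11*d^2 + 34*d - 24
(3) = (p - 3)*(p + 3)*(p + sqrt(2))
(4) = w*(w - 7)*(w - 2)^2
(5) = (c - 7/3)*(c + 2/3)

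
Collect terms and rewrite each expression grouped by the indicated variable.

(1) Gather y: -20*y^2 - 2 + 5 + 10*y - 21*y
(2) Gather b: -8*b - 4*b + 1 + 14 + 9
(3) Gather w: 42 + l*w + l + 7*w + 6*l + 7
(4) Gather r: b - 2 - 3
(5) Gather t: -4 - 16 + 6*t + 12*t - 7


(1) = -20*y^2 - 11*y + 3
(2) = 24 - 12*b
(3) = 7*l + w*(l + 7) + 49
(4) = b - 5
(5) = 18*t - 27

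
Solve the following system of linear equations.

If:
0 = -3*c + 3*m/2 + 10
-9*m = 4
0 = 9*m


Then:
No Solution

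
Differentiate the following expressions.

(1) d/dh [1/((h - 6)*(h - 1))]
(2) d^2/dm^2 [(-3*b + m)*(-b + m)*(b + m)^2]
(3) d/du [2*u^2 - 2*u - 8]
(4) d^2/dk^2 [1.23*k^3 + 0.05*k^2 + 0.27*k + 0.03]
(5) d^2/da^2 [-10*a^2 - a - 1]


(1) = (7 - 2*h)/(h^4 - 14*h^3 + 61*h^2 - 84*h + 36)
(2) = -8*b^2 - 12*b*m + 12*m^2
(3) = 4*u - 2
(4) = 7.38*k + 0.1
(5) = -20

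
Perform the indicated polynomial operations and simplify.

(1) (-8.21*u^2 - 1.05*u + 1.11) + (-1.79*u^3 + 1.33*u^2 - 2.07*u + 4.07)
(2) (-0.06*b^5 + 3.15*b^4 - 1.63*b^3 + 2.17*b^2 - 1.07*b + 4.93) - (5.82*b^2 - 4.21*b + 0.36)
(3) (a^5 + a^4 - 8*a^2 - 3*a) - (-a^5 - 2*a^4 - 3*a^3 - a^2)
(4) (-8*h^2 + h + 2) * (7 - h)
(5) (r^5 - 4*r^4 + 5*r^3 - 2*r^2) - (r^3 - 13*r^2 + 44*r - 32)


(1) = -1.79*u^3 - 6.88*u^2 - 3.12*u + 5.18
(2) = -0.06*b^5 + 3.15*b^4 - 1.63*b^3 - 3.65*b^2 + 3.14*b + 4.57
(3) = 2*a^5 + 3*a^4 + 3*a^3 - 7*a^2 - 3*a
(4) = 8*h^3 - 57*h^2 + 5*h + 14
(5) = r^5 - 4*r^4 + 4*r^3 + 11*r^2 - 44*r + 32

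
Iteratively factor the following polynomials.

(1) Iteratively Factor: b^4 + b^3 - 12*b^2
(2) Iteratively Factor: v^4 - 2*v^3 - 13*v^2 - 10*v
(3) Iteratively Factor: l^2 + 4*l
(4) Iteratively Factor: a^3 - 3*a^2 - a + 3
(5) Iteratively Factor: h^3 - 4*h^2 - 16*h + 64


(1) = (b + 4)*(b^3 - 3*b^2) = b*(b + 4)*(b^2 - 3*b) = b*(b - 3)*(b + 4)*(b)
(2) = (v - 5)*(v^3 + 3*v^2 + 2*v) = (v - 5)*(v + 1)*(v^2 + 2*v) = (v - 5)*(v + 1)*(v + 2)*(v)
(3) = (l)*(l + 4)
(4) = (a + 1)*(a^2 - 4*a + 3) = (a - 1)*(a + 1)*(a - 3)
(5) = (h - 4)*(h^2 - 16) = (h - 4)*(h + 4)*(h - 4)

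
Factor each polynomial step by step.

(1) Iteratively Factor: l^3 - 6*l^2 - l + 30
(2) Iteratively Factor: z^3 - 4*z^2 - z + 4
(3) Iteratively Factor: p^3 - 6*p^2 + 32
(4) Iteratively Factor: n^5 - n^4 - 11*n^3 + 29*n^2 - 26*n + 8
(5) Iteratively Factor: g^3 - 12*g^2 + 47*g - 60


(1) = (l - 5)*(l^2 - l - 6) = (l - 5)*(l - 3)*(l + 2)
(2) = (z - 4)*(z^2 - 1) = (z - 4)*(z - 1)*(z + 1)
(3) = (p - 4)*(p^2 - 2*p - 8) = (p - 4)*(p + 2)*(p - 4)
(4) = (n - 1)*(n^4 - 11*n^2 + 18*n - 8) = (n - 1)^2*(n^3 + n^2 - 10*n + 8) = (n - 1)^2*(n + 4)*(n^2 - 3*n + 2) = (n - 1)^3*(n + 4)*(n - 2)
(5) = (g - 3)*(g^2 - 9*g + 20) = (g - 5)*(g - 3)*(g - 4)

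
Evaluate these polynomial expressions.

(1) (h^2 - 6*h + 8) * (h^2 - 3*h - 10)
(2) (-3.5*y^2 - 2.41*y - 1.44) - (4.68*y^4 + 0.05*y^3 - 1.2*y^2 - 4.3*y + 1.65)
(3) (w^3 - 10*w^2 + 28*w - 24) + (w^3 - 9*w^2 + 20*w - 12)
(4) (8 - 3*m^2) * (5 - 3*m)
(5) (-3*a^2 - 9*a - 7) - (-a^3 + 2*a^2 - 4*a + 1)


(1) = h^4 - 9*h^3 + 16*h^2 + 36*h - 80
(2) = -4.68*y^4 - 0.05*y^3 - 2.3*y^2 + 1.89*y - 3.09
(3) = 2*w^3 - 19*w^2 + 48*w - 36
(4) = 9*m^3 - 15*m^2 - 24*m + 40
(5) = a^3 - 5*a^2 - 5*a - 8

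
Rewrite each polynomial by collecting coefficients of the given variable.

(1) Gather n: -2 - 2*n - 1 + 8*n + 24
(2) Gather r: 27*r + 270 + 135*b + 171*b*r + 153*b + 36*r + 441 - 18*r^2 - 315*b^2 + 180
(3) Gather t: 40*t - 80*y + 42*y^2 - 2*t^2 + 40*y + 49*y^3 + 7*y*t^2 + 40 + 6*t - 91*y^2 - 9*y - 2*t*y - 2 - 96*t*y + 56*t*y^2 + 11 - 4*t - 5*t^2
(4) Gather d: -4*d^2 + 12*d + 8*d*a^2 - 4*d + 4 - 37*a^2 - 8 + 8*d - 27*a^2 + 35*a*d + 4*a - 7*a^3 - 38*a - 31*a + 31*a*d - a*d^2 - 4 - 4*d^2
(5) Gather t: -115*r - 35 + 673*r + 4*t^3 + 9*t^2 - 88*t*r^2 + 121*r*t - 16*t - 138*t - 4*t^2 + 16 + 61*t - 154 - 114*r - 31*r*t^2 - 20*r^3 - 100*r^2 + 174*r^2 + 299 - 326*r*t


(1) = 6*n + 21
(2) = -315*b^2 + 288*b - 18*r^2 + r*(171*b + 63) + 891
(3) = t^2*(7*y - 7) + t*(56*y^2 - 98*y + 42) + 49*y^3 - 49*y^2 - 49*y + 49
(4) = -7*a^3 - 64*a^2 - 65*a + d^2*(-a - 8) + d*(8*a^2 + 66*a + 16) - 8
(5) = -20*r^3 + 74*r^2 + 444*r + 4*t^3 + t^2*(5 - 31*r) + t*(-88*r^2 - 205*r - 93) + 126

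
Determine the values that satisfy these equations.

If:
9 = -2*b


Then:
b = -9/2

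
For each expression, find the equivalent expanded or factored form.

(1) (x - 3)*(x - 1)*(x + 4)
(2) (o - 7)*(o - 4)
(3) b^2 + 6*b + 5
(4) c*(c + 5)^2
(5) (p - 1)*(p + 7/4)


(1) = x^3 - 13*x + 12
(2) = o^2 - 11*o + 28
(3) = (b + 1)*(b + 5)
(4) = c^3 + 10*c^2 + 25*c
(5) = p^2 + 3*p/4 - 7/4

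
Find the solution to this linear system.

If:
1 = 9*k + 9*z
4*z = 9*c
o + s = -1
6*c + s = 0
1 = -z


Then:
c = -4/9
k = 10/9
o = -11/3
s = 8/3
z = -1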